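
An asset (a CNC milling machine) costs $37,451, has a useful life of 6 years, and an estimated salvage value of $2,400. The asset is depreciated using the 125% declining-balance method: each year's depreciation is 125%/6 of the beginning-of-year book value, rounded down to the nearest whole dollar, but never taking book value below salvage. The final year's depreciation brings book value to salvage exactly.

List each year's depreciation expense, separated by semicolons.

Depreciable base = $37,451 − $2,400 = $35,051.
Year 1: ⌊$37,451 × 125%/6⌋ = $7,802. Book value $29,649.
Year 2: ⌊$29,649 × 125%/6⌋ = $6,176. Book value $23,473.
Year 3: ⌊$23,473 × 125%/6⌋ = $4,890. Book value $18,583.
Year 4: ⌊$18,583 × 125%/6⌋ = $3,871. Book value $14,712.
Year 5: ⌊$14,712 × 125%/6⌋ = $3,065. Book value $11,647.
Year 6 (final): $11,647 − $2,400 = $9,247. Book value $2,400.

$7,802; $6,176; $4,890; $3,871; $3,065; $9,247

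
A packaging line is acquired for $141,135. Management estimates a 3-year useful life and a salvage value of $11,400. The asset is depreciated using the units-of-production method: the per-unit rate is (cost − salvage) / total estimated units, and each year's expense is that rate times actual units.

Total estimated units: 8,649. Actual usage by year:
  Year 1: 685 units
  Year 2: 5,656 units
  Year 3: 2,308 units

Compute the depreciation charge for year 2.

Depreciable base = $141,135 − $11,400 = $129,735.
Rate = $129,735 / 8,649 units = $15 per unit.
Year 1: 685 × $15 = $10,275. Book value $130,860.
Year 2: 5,656 × $15 = $84,840. Book value $46,020.

$84,840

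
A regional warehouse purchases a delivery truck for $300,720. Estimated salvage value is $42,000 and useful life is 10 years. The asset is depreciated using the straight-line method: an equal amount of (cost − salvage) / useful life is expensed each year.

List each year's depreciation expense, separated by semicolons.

$25,872; $25,872; $25,872; $25,872; $25,872; $25,872; $25,872; $25,872; $25,872; $25,872

Depreciable base = $300,720 − $42,000 = $258,720.
Annual expense = $258,720 / 10 = $25,872.
End of year 1: book value $274,848.
End of year 2: book value $248,976.
End of year 3: book value $223,104.
End of year 4: book value $197,232.
End of year 5: book value $171,360.
End of year 6: book value $145,488.
End of year 7: book value $119,616.
End of year 8: book value $93,744.
End of year 9: book value $67,872.
End of year 10: book value $42,000.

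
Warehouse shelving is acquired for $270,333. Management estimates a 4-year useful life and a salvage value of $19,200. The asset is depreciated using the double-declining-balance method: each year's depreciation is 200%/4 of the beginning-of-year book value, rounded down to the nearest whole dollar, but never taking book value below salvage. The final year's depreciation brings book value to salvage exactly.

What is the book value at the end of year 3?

$33,792

Depreciable base = $270,333 − $19,200 = $251,133.
Year 1: ⌊$270,333 × 200%/4⌋ = $135,166. Book value $135,167.
Year 2: ⌊$135,167 × 200%/4⌋ = $67,583. Book value $67,584.
Year 3: ⌊$67,584 × 200%/4⌋ = $33,792. Book value $33,792.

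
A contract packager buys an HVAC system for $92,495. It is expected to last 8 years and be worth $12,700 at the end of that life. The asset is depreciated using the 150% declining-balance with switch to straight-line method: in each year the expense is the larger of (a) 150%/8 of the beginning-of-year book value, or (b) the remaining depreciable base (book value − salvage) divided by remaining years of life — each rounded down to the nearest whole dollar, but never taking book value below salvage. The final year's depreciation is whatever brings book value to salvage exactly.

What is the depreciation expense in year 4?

Depreciable base = $92,495 − $12,700 = $79,795.
Year 1: DB = ⌊$92,495 × 150%/8⌋ = $17,342; SL = ⌊$79,795/8⌋ = $9,974 → take DB $17,342. Book value $75,153.
Year 2: DB = ⌊$75,153 × 150%/8⌋ = $14,091; SL = ⌊$62,453/7⌋ = $8,921 → take DB $14,091. Book value $61,062.
Year 3: DB = ⌊$61,062 × 150%/8⌋ = $11,449; SL = ⌊$48,362/6⌋ = $8,060 → take DB $11,449. Book value $49,613.
Year 4: DB = ⌊$49,613 × 150%/8⌋ = $9,302; SL = ⌊$36,913/5⌋ = $7,382 → take DB $9,302. Book value $40,311.

$9,302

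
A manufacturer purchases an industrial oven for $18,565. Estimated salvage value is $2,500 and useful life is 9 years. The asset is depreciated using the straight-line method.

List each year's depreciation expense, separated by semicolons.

$1,785; $1,785; $1,785; $1,785; $1,785; $1,785; $1,785; $1,785; $1,785

Depreciable base = $18,565 − $2,500 = $16,065.
Annual expense = $16,065 / 9 = $1,785.
End of year 1: book value $16,780.
End of year 2: book value $14,995.
End of year 3: book value $13,210.
End of year 4: book value $11,425.
End of year 5: book value $9,640.
End of year 6: book value $7,855.
End of year 7: book value $6,070.
End of year 8: book value $4,285.
End of year 9: book value $2,500.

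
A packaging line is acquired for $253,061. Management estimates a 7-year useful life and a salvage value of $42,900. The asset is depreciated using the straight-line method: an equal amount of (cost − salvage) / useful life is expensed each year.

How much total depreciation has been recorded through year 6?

$180,138

Depreciable base = $253,061 − $42,900 = $210,161.
Annual expense = $210,161 / 7 = $30,023.
End of year 1: book value $223,038.
End of year 2: book value $193,015.
End of year 3: book value $162,992.
End of year 4: book value $132,969.
End of year 5: book value $102,946.
End of year 6: book value $72,923.
Accumulated through year 6 = $253,061 − $72,923 = $180,138.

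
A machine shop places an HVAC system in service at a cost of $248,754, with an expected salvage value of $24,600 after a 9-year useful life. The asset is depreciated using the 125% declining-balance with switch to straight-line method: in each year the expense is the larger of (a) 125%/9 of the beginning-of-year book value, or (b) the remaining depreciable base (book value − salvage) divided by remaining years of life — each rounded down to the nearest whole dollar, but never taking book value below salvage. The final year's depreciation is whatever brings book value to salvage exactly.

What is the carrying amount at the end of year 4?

Depreciable base = $248,754 − $24,600 = $224,154.
Year 1: DB = ⌊$248,754 × 125%/9⌋ = $34,549; SL = ⌊$224,154/9⌋ = $24,906 → take DB $34,549. Book value $214,205.
Year 2: DB = ⌊$214,205 × 125%/9⌋ = $29,750; SL = ⌊$189,605/8⌋ = $23,700 → take DB $29,750. Book value $184,455.
Year 3: DB = ⌊$184,455 × 125%/9⌋ = $25,618; SL = ⌊$159,855/7⌋ = $22,836 → take DB $25,618. Book value $158,837.
Year 4: DB = ⌊$158,837 × 125%/9⌋ = $22,060; SL = ⌊$134,237/6⌋ = $22,372 → take SL $22,372. Book value $136,465.

$136,465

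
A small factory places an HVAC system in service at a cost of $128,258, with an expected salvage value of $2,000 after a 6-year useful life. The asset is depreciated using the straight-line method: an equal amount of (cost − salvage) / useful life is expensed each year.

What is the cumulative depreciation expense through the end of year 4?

$84,172

Depreciable base = $128,258 − $2,000 = $126,258.
Annual expense = $126,258 / 6 = $21,043.
End of year 1: book value $107,215.
End of year 2: book value $86,172.
End of year 3: book value $65,129.
End of year 4: book value $44,086.
Accumulated through year 4 = $128,258 − $44,086 = $84,172.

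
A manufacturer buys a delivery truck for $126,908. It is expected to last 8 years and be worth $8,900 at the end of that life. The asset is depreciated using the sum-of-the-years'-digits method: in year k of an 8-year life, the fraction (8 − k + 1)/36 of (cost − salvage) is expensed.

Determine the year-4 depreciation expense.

Depreciable base = $126,908 − $8,900 = $118,008.
Sum of the years' digits = 8+7+6+5+4+3+2+1 = 36.
Year 1: $118,008 × 8/36 = $26,224. Book value $100,684.
Year 2: $118,008 × 7/36 = $22,946. Book value $77,738.
Year 3: $118,008 × 6/36 = $19,668. Book value $58,070.
Year 4: $118,008 × 5/36 = $16,390. Book value $41,680.

$16,390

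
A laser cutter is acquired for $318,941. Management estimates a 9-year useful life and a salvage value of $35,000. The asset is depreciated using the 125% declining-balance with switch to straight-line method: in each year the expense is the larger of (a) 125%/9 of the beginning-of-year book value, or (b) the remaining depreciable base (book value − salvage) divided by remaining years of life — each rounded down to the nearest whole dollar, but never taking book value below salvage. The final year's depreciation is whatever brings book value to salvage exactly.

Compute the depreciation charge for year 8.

Depreciable base = $318,941 − $35,000 = $283,941.
Year 1: DB = ⌊$318,941 × 125%/9⌋ = $44,297; SL = ⌊$283,941/9⌋ = $31,549 → take DB $44,297. Book value $274,644.
Year 2: DB = ⌊$274,644 × 125%/9⌋ = $38,145; SL = ⌊$239,644/8⌋ = $29,955 → take DB $38,145. Book value $236,499.
Year 3: DB = ⌊$236,499 × 125%/9⌋ = $32,847; SL = ⌊$201,499/7⌋ = $28,785 → take DB $32,847. Book value $203,652.
Year 4: DB = ⌊$203,652 × 125%/9⌋ = $28,285; SL = ⌊$168,652/6⌋ = $28,108 → take DB $28,285. Book value $175,367.
Year 5: DB = ⌊$175,367 × 125%/9⌋ = $24,356; SL = ⌊$140,367/5⌋ = $28,073 → take SL $28,073. Book value $147,294.
Year 6: DB = ⌊$147,294 × 125%/9⌋ = $20,457; SL = ⌊$112,294/4⌋ = $28,073 → take SL $28,073. Book value $119,221.
Year 7: DB = ⌊$119,221 × 125%/9⌋ = $16,558; SL = ⌊$84,221/3⌋ = $28,073 → take SL $28,073. Book value $91,148.
Year 8: DB = ⌊$91,148 × 125%/9⌋ = $12,659; SL = ⌊$56,148/2⌋ = $28,074 → take SL $28,074. Book value $63,074.

$28,074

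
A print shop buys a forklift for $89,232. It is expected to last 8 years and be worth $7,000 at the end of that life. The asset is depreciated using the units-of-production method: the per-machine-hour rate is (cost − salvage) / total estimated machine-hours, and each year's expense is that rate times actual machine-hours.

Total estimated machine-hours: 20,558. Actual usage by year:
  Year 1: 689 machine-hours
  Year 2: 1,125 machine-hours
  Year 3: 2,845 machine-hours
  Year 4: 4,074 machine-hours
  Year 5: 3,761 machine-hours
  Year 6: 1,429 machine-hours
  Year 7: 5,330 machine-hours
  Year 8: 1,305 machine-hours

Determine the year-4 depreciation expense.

$16,296

Depreciable base = $89,232 − $7,000 = $82,232.
Rate = $82,232 / 20,558 machine-hours = $4 per machine-hour.
Year 1: 689 × $4 = $2,756. Book value $86,476.
Year 2: 1,125 × $4 = $4,500. Book value $81,976.
Year 3: 2,845 × $4 = $11,380. Book value $70,596.
Year 4: 4,074 × $4 = $16,296. Book value $54,300.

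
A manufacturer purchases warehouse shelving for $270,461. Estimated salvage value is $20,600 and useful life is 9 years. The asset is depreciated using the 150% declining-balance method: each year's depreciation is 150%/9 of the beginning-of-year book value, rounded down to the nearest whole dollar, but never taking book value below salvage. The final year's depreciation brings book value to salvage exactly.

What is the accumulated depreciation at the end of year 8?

Depreciable base = $270,461 − $20,600 = $249,861.
Year 1: ⌊$270,461 × 150%/9⌋ = $45,076. Book value $225,385.
Year 2: ⌊$225,385 × 150%/9⌋ = $37,564. Book value $187,821.
Year 3: ⌊$187,821 × 150%/9⌋ = $31,303. Book value $156,518.
Year 4: ⌊$156,518 × 150%/9⌋ = $26,086. Book value $130,432.
Year 5: ⌊$130,432 × 150%/9⌋ = $21,738. Book value $108,694.
Year 6: ⌊$108,694 × 150%/9⌋ = $18,115. Book value $90,579.
Year 7: ⌊$90,579 × 150%/9⌋ = $15,096. Book value $75,483.
Year 8: ⌊$75,483 × 150%/9⌋ = $12,580. Book value $62,903.
Accumulated through year 8 = $270,461 − $62,903 = $207,558.

$207,558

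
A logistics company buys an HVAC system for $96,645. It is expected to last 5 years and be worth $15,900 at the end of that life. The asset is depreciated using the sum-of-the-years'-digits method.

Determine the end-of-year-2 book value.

$48,198

Depreciable base = $96,645 − $15,900 = $80,745.
Sum of the years' digits = 5+4+3+2+1 = 15.
Year 1: $80,745 × 5/15 = $26,915. Book value $69,730.
Year 2: $80,745 × 4/15 = $21,532. Book value $48,198.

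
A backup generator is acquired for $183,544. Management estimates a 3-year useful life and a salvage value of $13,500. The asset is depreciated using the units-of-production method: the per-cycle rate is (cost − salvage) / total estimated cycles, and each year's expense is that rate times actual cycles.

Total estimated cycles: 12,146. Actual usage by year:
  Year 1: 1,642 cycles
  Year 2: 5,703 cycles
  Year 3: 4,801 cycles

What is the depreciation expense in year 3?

Depreciable base = $183,544 − $13,500 = $170,044.
Rate = $170,044 / 12,146 cycles = $14 per cycle.
Year 1: 1,642 × $14 = $22,988. Book value $160,556.
Year 2: 5,703 × $14 = $79,842. Book value $80,714.
Year 3: 4,801 × $14 = $67,214. Book value $13,500.

$67,214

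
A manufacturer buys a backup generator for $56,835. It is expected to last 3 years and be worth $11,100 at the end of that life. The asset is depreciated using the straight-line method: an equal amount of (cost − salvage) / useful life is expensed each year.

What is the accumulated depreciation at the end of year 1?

Depreciable base = $56,835 − $11,100 = $45,735.
Annual expense = $45,735 / 3 = $15,245.
End of year 1: book value $41,590.
Accumulated through year 1 = $56,835 − $41,590 = $15,245.

$15,245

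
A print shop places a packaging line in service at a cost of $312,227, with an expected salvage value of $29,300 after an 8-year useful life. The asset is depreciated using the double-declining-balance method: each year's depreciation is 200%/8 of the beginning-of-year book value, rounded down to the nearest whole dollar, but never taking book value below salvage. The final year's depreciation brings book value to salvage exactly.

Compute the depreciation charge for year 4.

Depreciable base = $312,227 − $29,300 = $282,927.
Year 1: ⌊$312,227 × 200%/8⌋ = $78,056. Book value $234,171.
Year 2: ⌊$234,171 × 200%/8⌋ = $58,542. Book value $175,629.
Year 3: ⌊$175,629 × 200%/8⌋ = $43,907. Book value $131,722.
Year 4: ⌊$131,722 × 200%/8⌋ = $32,930. Book value $98,792.

$32,930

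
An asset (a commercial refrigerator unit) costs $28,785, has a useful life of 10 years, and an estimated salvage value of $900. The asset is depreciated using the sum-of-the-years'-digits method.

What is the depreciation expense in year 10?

Depreciable base = $28,785 − $900 = $27,885.
Sum of the years' digits = 10+9+8+7+6+5+4+3+2+1 = 55.
Year 1: $27,885 × 10/55 = $5,070. Book value $23,715.
Year 2: $27,885 × 9/55 = $4,563. Book value $19,152.
Year 3: $27,885 × 8/55 = $4,056. Book value $15,096.
Year 4: $27,885 × 7/55 = $3,549. Book value $11,547.
Year 5: $27,885 × 6/55 = $3,042. Book value $8,505.
Year 6: $27,885 × 5/55 = $2,535. Book value $5,970.
Year 7: $27,885 × 4/55 = $2,028. Book value $3,942.
Year 8: $27,885 × 3/55 = $1,521. Book value $2,421.
Year 9: $27,885 × 2/55 = $1,014. Book value $1,407.
Year 10: $27,885 × 1/55 = $507. Book value $900.

$507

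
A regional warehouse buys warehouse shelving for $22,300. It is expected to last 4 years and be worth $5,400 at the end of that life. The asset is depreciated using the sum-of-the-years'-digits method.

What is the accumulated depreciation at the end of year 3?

Depreciable base = $22,300 − $5,400 = $16,900.
Sum of the years' digits = 4+3+2+1 = 10.
Year 1: $16,900 × 4/10 = $6,760. Book value $15,540.
Year 2: $16,900 × 3/10 = $5,070. Book value $10,470.
Year 3: $16,900 × 2/10 = $3,380. Book value $7,090.
Accumulated through year 3 = $22,300 − $7,090 = $15,210.

$15,210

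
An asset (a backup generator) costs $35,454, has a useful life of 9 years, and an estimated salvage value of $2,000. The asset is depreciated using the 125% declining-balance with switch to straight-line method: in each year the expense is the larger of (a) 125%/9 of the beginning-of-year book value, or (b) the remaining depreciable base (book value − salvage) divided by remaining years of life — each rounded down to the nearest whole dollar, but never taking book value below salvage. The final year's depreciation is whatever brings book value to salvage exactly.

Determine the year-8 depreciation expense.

$3,440

Depreciable base = $35,454 − $2,000 = $33,454.
Year 1: DB = ⌊$35,454 × 125%/9⌋ = $4,924; SL = ⌊$33,454/9⌋ = $3,717 → take DB $4,924. Book value $30,530.
Year 2: DB = ⌊$30,530 × 125%/9⌋ = $4,240; SL = ⌊$28,530/8⌋ = $3,566 → take DB $4,240. Book value $26,290.
Year 3: DB = ⌊$26,290 × 125%/9⌋ = $3,651; SL = ⌊$24,290/7⌋ = $3,470 → take DB $3,651. Book value $22,639.
Year 4: DB = ⌊$22,639 × 125%/9⌋ = $3,144; SL = ⌊$20,639/6⌋ = $3,439 → take SL $3,439. Book value $19,200.
Year 5: DB = ⌊$19,200 × 125%/9⌋ = $2,666; SL = ⌊$17,200/5⌋ = $3,440 → take SL $3,440. Book value $15,760.
Year 6: DB = ⌊$15,760 × 125%/9⌋ = $2,188; SL = ⌊$13,760/4⌋ = $3,440 → take SL $3,440. Book value $12,320.
Year 7: DB = ⌊$12,320 × 125%/9⌋ = $1,711; SL = ⌊$10,320/3⌋ = $3,440 → take SL $3,440. Book value $8,880.
Year 8: DB = ⌊$8,880 × 125%/9⌋ = $1,233; SL = ⌊$6,880/2⌋ = $3,440 → take SL $3,440. Book value $5,440.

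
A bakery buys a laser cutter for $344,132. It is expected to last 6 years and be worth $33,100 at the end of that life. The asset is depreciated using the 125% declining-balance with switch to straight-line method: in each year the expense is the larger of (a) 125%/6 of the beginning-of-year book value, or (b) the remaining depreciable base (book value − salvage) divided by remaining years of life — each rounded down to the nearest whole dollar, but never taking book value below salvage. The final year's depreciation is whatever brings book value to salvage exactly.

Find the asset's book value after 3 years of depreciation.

$170,036

Depreciable base = $344,132 − $33,100 = $311,032.
Year 1: DB = ⌊$344,132 × 125%/6⌋ = $71,694; SL = ⌊$311,032/6⌋ = $51,838 → take DB $71,694. Book value $272,438.
Year 2: DB = ⌊$272,438 × 125%/6⌋ = $56,757; SL = ⌊$239,338/5⌋ = $47,867 → take DB $56,757. Book value $215,681.
Year 3: DB = ⌊$215,681 × 125%/6⌋ = $44,933; SL = ⌊$182,581/4⌋ = $45,645 → take SL $45,645. Book value $170,036.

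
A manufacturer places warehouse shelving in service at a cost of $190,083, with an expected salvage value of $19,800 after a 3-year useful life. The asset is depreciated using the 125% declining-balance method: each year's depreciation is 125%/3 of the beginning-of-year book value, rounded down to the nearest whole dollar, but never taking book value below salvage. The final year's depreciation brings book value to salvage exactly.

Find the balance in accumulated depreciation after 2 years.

$125,401

Depreciable base = $190,083 − $19,800 = $170,283.
Year 1: ⌊$190,083 × 125%/3⌋ = $79,201. Book value $110,882.
Year 2: ⌊$110,882 × 125%/3⌋ = $46,200. Book value $64,682.
Accumulated through year 2 = $190,083 − $64,682 = $125,401.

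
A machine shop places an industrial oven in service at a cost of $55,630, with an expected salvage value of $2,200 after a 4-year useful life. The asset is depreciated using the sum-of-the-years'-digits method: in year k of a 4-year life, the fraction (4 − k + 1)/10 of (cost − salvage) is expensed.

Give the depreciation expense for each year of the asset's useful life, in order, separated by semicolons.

Depreciable base = $55,630 − $2,200 = $53,430.
Sum of the years' digits = 4+3+2+1 = 10.
Year 1: $53,430 × 4/10 = $21,372. Book value $34,258.
Year 2: $53,430 × 3/10 = $16,029. Book value $18,229.
Year 3: $53,430 × 2/10 = $10,686. Book value $7,543.
Year 4: $53,430 × 1/10 = $5,343. Book value $2,200.

$21,372; $16,029; $10,686; $5,343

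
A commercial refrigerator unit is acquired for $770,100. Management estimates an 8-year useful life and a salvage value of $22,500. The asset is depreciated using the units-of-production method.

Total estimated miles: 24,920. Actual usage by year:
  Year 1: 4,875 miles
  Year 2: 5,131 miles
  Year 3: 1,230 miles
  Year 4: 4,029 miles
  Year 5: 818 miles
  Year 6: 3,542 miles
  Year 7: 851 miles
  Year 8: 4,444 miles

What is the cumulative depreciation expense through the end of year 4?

Depreciable base = $770,100 − $22,500 = $747,600.
Rate = $747,600 / 24,920 miles = $30 per mile.
Year 1: 4,875 × $30 = $146,250. Book value $623,850.
Year 2: 5,131 × $30 = $153,930. Book value $469,920.
Year 3: 1,230 × $30 = $36,900. Book value $433,020.
Year 4: 4,029 × $30 = $120,870. Book value $312,150.
Accumulated through year 4 = $770,100 − $312,150 = $457,950.

$457,950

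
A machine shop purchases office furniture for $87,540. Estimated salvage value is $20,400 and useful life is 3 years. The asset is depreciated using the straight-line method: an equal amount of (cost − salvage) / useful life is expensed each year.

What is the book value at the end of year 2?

Depreciable base = $87,540 − $20,400 = $67,140.
Annual expense = $67,140 / 3 = $22,380.
End of year 1: book value $65,160.
End of year 2: book value $42,780.

$42,780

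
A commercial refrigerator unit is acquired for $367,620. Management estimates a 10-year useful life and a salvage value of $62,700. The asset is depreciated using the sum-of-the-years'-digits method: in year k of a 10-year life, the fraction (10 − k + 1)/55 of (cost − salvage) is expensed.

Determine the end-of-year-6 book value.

$118,140

Depreciable base = $367,620 − $62,700 = $304,920.
Sum of the years' digits = 10+9+8+7+6+5+4+3+2+1 = 55.
Year 1: $304,920 × 10/55 = $55,440. Book value $312,180.
Year 2: $304,920 × 9/55 = $49,896. Book value $262,284.
Year 3: $304,920 × 8/55 = $44,352. Book value $217,932.
Year 4: $304,920 × 7/55 = $38,808. Book value $179,124.
Year 5: $304,920 × 6/55 = $33,264. Book value $145,860.
Year 6: $304,920 × 5/55 = $27,720. Book value $118,140.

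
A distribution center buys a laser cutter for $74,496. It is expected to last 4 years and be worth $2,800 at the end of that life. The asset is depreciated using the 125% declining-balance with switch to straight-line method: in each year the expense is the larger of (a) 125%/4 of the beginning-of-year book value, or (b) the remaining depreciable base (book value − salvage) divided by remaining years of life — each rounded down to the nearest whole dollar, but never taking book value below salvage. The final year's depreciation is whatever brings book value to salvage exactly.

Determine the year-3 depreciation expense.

Depreciable base = $74,496 − $2,800 = $71,696.
Year 1: DB = ⌊$74,496 × 125%/4⌋ = $23,280; SL = ⌊$71,696/4⌋ = $17,924 → take DB $23,280. Book value $51,216.
Year 2: DB = ⌊$51,216 × 125%/4⌋ = $16,005; SL = ⌊$48,416/3⌋ = $16,138 → take SL $16,138. Book value $35,078.
Year 3: DB = ⌊$35,078 × 125%/4⌋ = $10,961; SL = ⌊$32,278/2⌋ = $16,139 → take SL $16,139. Book value $18,939.

$16,139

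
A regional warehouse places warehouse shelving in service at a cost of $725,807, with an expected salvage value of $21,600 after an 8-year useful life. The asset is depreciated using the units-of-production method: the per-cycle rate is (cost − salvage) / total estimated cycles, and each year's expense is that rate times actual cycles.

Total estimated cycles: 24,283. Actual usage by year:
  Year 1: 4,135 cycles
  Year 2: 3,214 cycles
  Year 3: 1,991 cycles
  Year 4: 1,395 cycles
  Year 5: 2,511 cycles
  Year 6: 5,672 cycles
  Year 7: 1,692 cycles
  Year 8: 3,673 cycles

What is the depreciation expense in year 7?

$49,068

Depreciable base = $725,807 − $21,600 = $704,207.
Rate = $704,207 / 24,283 cycles = $29 per cycle.
Year 1: 4,135 × $29 = $119,915. Book value $605,892.
Year 2: 3,214 × $29 = $93,206. Book value $512,686.
Year 3: 1,991 × $29 = $57,739. Book value $454,947.
Year 4: 1,395 × $29 = $40,455. Book value $414,492.
Year 5: 2,511 × $29 = $72,819. Book value $341,673.
Year 6: 5,672 × $29 = $164,488. Book value $177,185.
Year 7: 1,692 × $29 = $49,068. Book value $128,117.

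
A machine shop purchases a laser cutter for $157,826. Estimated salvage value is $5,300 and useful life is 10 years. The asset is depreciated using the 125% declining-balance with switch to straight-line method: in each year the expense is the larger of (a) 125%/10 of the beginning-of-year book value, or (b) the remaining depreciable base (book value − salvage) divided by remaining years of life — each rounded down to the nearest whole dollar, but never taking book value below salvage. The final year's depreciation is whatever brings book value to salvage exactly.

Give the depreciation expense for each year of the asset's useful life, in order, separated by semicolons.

Depreciable base = $157,826 − $5,300 = $152,526.
Year 1: DB = ⌊$157,826 × 125%/10⌋ = $19,728; SL = ⌊$152,526/10⌋ = $15,252 → take DB $19,728. Book value $138,098.
Year 2: DB = ⌊$138,098 × 125%/10⌋ = $17,262; SL = ⌊$132,798/9⌋ = $14,755 → take DB $17,262. Book value $120,836.
Year 3: DB = ⌊$120,836 × 125%/10⌋ = $15,104; SL = ⌊$115,536/8⌋ = $14,442 → take DB $15,104. Book value $105,732.
Year 4: DB = ⌊$105,732 × 125%/10⌋ = $13,216; SL = ⌊$100,432/7⌋ = $14,347 → take SL $14,347. Book value $91,385.
Year 5: DB = ⌊$91,385 × 125%/10⌋ = $11,423; SL = ⌊$86,085/6⌋ = $14,347 → take SL $14,347. Book value $77,038.
Year 6: DB = ⌊$77,038 × 125%/10⌋ = $9,629; SL = ⌊$71,738/5⌋ = $14,347 → take SL $14,347. Book value $62,691.
Year 7: DB = ⌊$62,691 × 125%/10⌋ = $7,836; SL = ⌊$57,391/4⌋ = $14,347 → take SL $14,347. Book value $48,344.
Year 8: DB = ⌊$48,344 × 125%/10⌋ = $6,043; SL = ⌊$43,044/3⌋ = $14,348 → take SL $14,348. Book value $33,996.
Year 9: DB = ⌊$33,996 × 125%/10⌋ = $4,249; SL = ⌊$28,696/2⌋ = $14,348 → take SL $14,348. Book value $19,648.
Year 10 (final): $19,648 − $5,300 = $14,348. Book value $5,300.

$19,728; $17,262; $15,104; $14,347; $14,347; $14,347; $14,347; $14,348; $14,348; $14,348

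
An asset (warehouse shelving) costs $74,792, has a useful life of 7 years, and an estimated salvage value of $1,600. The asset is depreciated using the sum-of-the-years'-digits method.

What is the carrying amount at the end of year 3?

$27,740

Depreciable base = $74,792 − $1,600 = $73,192.
Sum of the years' digits = 7+6+5+4+3+2+1 = 28.
Year 1: $73,192 × 7/28 = $18,298. Book value $56,494.
Year 2: $73,192 × 6/28 = $15,684. Book value $40,810.
Year 3: $73,192 × 5/28 = $13,070. Book value $27,740.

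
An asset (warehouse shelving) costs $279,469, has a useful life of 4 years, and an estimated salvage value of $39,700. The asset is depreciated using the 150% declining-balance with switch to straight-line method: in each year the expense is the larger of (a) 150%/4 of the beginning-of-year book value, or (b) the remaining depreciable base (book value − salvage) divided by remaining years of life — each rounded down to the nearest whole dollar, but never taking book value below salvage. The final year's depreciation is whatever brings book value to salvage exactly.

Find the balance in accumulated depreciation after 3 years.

$211,238

Depreciable base = $279,469 − $39,700 = $239,769.
Year 1: DB = ⌊$279,469 × 150%/4⌋ = $104,800; SL = ⌊$239,769/4⌋ = $59,942 → take DB $104,800. Book value $174,669.
Year 2: DB = ⌊$174,669 × 150%/4⌋ = $65,500; SL = ⌊$134,969/3⌋ = $44,989 → take DB $65,500. Book value $109,169.
Year 3: DB = ⌊$109,169 × 150%/4⌋ = $40,938; SL = ⌊$69,469/2⌋ = $34,734 → take DB $40,938. Book value $68,231.
Accumulated through year 3 = $279,469 − $68,231 = $211,238.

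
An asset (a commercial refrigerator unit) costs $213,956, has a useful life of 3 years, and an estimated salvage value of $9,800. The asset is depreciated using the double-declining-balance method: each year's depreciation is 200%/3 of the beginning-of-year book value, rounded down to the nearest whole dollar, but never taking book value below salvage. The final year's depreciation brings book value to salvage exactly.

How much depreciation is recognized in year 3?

Depreciable base = $213,956 − $9,800 = $204,156.
Year 1: ⌊$213,956 × 200%/3⌋ = $142,637. Book value $71,319.
Year 2: ⌊$71,319 × 200%/3⌋ = $47,546. Book value $23,773.
Year 3 (final): $23,773 − $9,800 = $13,973. Book value $9,800.

$13,973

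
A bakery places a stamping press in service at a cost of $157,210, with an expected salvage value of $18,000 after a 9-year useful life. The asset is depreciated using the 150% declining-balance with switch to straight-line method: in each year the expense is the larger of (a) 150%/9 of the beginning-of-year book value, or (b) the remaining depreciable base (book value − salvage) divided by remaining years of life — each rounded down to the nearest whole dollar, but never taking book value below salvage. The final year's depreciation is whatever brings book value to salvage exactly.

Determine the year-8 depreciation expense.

$11,295

Depreciable base = $157,210 − $18,000 = $139,210.
Year 1: DB = ⌊$157,210 × 150%/9⌋ = $26,201; SL = ⌊$139,210/9⌋ = $15,467 → take DB $26,201. Book value $131,009.
Year 2: DB = ⌊$131,009 × 150%/9⌋ = $21,834; SL = ⌊$113,009/8⌋ = $14,126 → take DB $21,834. Book value $109,175.
Year 3: DB = ⌊$109,175 × 150%/9⌋ = $18,195; SL = ⌊$91,175/7⌋ = $13,025 → take DB $18,195. Book value $90,980.
Year 4: DB = ⌊$90,980 × 150%/9⌋ = $15,163; SL = ⌊$72,980/6⌋ = $12,163 → take DB $15,163. Book value $75,817.
Year 5: DB = ⌊$75,817 × 150%/9⌋ = $12,636; SL = ⌊$57,817/5⌋ = $11,563 → take DB $12,636. Book value $63,181.
Year 6: DB = ⌊$63,181 × 150%/9⌋ = $10,530; SL = ⌊$45,181/4⌋ = $11,295 → take SL $11,295. Book value $51,886.
Year 7: DB = ⌊$51,886 × 150%/9⌋ = $8,647; SL = ⌊$33,886/3⌋ = $11,295 → take SL $11,295. Book value $40,591.
Year 8: DB = ⌊$40,591 × 150%/9⌋ = $6,765; SL = ⌊$22,591/2⌋ = $11,295 → take SL $11,295. Book value $29,296.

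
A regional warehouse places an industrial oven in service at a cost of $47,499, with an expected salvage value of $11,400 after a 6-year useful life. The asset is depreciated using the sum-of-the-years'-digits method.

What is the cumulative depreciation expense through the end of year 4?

$30,942

Depreciable base = $47,499 − $11,400 = $36,099.
Sum of the years' digits = 6+5+4+3+2+1 = 21.
Year 1: $36,099 × 6/21 = $10,314. Book value $37,185.
Year 2: $36,099 × 5/21 = $8,595. Book value $28,590.
Year 3: $36,099 × 4/21 = $6,876. Book value $21,714.
Year 4: $36,099 × 3/21 = $5,157. Book value $16,557.
Accumulated through year 4 = $47,499 − $16,557 = $30,942.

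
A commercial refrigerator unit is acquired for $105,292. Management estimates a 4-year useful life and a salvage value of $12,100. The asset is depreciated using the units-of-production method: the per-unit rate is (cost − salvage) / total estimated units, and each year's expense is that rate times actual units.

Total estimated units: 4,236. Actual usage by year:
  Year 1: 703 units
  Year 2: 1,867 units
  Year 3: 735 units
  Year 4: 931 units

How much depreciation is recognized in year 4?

Depreciable base = $105,292 − $12,100 = $93,192.
Rate = $93,192 / 4,236 units = $22 per unit.
Year 1: 703 × $22 = $15,466. Book value $89,826.
Year 2: 1,867 × $22 = $41,074. Book value $48,752.
Year 3: 735 × $22 = $16,170. Book value $32,582.
Year 4: 931 × $22 = $20,482. Book value $12,100.

$20,482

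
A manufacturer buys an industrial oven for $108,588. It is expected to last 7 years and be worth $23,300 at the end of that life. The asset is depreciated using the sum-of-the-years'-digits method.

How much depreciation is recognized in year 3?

$15,230

Depreciable base = $108,588 − $23,300 = $85,288.
Sum of the years' digits = 7+6+5+4+3+2+1 = 28.
Year 1: $85,288 × 7/28 = $21,322. Book value $87,266.
Year 2: $85,288 × 6/28 = $18,276. Book value $68,990.
Year 3: $85,288 × 5/28 = $15,230. Book value $53,760.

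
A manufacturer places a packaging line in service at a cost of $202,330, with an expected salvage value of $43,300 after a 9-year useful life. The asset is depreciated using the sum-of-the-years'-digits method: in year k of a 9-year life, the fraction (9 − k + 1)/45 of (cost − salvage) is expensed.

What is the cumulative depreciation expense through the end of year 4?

Depreciable base = $202,330 − $43,300 = $159,030.
Sum of the years' digits = 9+8+7+6+5+4+3+2+1 = 45.
Year 1: $159,030 × 9/45 = $31,806. Book value $170,524.
Year 2: $159,030 × 8/45 = $28,272. Book value $142,252.
Year 3: $159,030 × 7/45 = $24,738. Book value $117,514.
Year 4: $159,030 × 6/45 = $21,204. Book value $96,310.
Accumulated through year 4 = $202,330 − $96,310 = $106,020.

$106,020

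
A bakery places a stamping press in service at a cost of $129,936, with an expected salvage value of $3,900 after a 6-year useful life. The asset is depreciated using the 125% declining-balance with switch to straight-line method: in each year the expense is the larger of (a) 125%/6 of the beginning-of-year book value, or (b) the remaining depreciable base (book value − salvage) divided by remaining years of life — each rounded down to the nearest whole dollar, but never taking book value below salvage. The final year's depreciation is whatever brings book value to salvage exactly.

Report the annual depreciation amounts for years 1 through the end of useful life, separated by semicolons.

Depreciable base = $129,936 − $3,900 = $126,036.
Year 1: DB = ⌊$129,936 × 125%/6⌋ = $27,070; SL = ⌊$126,036/6⌋ = $21,006 → take DB $27,070. Book value $102,866.
Year 2: DB = ⌊$102,866 × 125%/6⌋ = $21,430; SL = ⌊$98,966/5⌋ = $19,793 → take DB $21,430. Book value $81,436.
Year 3: DB = ⌊$81,436 × 125%/6⌋ = $16,965; SL = ⌊$77,536/4⌋ = $19,384 → take SL $19,384. Book value $62,052.
Year 4: DB = ⌊$62,052 × 125%/6⌋ = $12,927; SL = ⌊$58,152/3⌋ = $19,384 → take SL $19,384. Book value $42,668.
Year 5: DB = ⌊$42,668 × 125%/6⌋ = $8,889; SL = ⌊$38,768/2⌋ = $19,384 → take SL $19,384. Book value $23,284.
Year 6 (final): $23,284 − $3,900 = $19,384. Book value $3,900.

$27,070; $21,430; $19,384; $19,384; $19,384; $19,384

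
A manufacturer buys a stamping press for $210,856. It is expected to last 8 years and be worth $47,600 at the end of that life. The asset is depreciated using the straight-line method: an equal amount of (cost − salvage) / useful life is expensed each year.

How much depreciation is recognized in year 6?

Depreciable base = $210,856 − $47,600 = $163,256.
Annual expense = $163,256 / 8 = $20,407.

$20,407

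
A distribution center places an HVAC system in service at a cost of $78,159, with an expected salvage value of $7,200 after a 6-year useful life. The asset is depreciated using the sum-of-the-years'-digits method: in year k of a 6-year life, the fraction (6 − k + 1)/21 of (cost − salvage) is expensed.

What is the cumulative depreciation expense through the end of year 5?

$67,580

Depreciable base = $78,159 − $7,200 = $70,959.
Sum of the years' digits = 6+5+4+3+2+1 = 21.
Year 1: $70,959 × 6/21 = $20,274. Book value $57,885.
Year 2: $70,959 × 5/21 = $16,895. Book value $40,990.
Year 3: $70,959 × 4/21 = $13,516. Book value $27,474.
Year 4: $70,959 × 3/21 = $10,137. Book value $17,337.
Year 5: $70,959 × 2/21 = $6,758. Book value $10,579.
Accumulated through year 5 = $78,159 − $10,579 = $67,580.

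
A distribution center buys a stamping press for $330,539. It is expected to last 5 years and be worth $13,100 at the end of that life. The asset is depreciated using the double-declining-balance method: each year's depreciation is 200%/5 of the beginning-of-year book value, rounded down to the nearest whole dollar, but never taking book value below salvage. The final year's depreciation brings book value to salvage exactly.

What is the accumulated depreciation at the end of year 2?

Depreciable base = $330,539 − $13,100 = $317,439.
Year 1: ⌊$330,539 × 200%/5⌋ = $132,215. Book value $198,324.
Year 2: ⌊$198,324 × 200%/5⌋ = $79,329. Book value $118,995.
Accumulated through year 2 = $330,539 − $118,995 = $211,544.

$211,544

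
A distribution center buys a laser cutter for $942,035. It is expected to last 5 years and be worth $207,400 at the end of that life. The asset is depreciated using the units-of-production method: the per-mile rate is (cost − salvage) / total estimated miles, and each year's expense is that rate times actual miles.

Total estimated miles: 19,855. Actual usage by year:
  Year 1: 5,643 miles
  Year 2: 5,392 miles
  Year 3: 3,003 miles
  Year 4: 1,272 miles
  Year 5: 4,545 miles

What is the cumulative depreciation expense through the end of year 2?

$408,295

Depreciable base = $942,035 − $207,400 = $734,635.
Rate = $734,635 / 19,855 miles = $37 per mile.
Year 1: 5,643 × $37 = $208,791. Book value $733,244.
Year 2: 5,392 × $37 = $199,504. Book value $533,740.
Accumulated through year 2 = $942,035 − $533,740 = $408,295.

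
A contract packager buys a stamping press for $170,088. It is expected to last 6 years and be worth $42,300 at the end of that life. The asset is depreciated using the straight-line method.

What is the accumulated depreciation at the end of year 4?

$85,192

Depreciable base = $170,088 − $42,300 = $127,788.
Annual expense = $127,788 / 6 = $21,298.
End of year 1: book value $148,790.
End of year 2: book value $127,492.
End of year 3: book value $106,194.
End of year 4: book value $84,896.
Accumulated through year 4 = $170,088 − $84,896 = $85,192.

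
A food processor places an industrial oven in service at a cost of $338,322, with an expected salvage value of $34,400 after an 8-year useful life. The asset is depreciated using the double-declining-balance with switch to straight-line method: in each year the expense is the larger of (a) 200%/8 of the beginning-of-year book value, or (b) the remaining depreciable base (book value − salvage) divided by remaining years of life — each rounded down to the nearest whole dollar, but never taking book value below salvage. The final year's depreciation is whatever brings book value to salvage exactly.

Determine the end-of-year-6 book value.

Depreciable base = $338,322 − $34,400 = $303,922.
Year 1: DB = ⌊$338,322 × 200%/8⌋ = $84,580; SL = ⌊$303,922/8⌋ = $37,990 → take DB $84,580. Book value $253,742.
Year 2: DB = ⌊$253,742 × 200%/8⌋ = $63,435; SL = ⌊$219,342/7⌋ = $31,334 → take DB $63,435. Book value $190,307.
Year 3: DB = ⌊$190,307 × 200%/8⌋ = $47,576; SL = ⌊$155,907/6⌋ = $25,984 → take DB $47,576. Book value $142,731.
Year 4: DB = ⌊$142,731 × 200%/8⌋ = $35,682; SL = ⌊$108,331/5⌋ = $21,666 → take DB $35,682. Book value $107,049.
Year 5: DB = ⌊$107,049 × 200%/8⌋ = $26,762; SL = ⌊$72,649/4⌋ = $18,162 → take DB $26,762. Book value $80,287.
Year 6: DB = ⌊$80,287 × 200%/8⌋ = $20,071; SL = ⌊$45,887/3⌋ = $15,295 → take DB $20,071. Book value $60,216.

$60,216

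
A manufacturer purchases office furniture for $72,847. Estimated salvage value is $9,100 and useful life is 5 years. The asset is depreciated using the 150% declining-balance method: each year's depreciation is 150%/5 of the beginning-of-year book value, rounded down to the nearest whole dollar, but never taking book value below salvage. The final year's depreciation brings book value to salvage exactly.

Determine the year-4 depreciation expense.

Depreciable base = $72,847 − $9,100 = $63,747.
Year 1: ⌊$72,847 × 150%/5⌋ = $21,854. Book value $50,993.
Year 2: ⌊$50,993 × 150%/5⌋ = $15,297. Book value $35,696.
Year 3: ⌊$35,696 × 150%/5⌋ = $10,708. Book value $24,988.
Year 4: ⌊$24,988 × 150%/5⌋ = $7,496. Book value $17,492.

$7,496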